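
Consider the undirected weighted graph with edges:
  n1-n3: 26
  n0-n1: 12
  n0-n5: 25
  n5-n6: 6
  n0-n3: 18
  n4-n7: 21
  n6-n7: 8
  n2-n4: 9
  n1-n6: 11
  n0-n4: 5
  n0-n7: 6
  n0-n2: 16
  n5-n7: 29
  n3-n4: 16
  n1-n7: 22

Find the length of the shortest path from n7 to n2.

20

Checking several routes:
n7→n4→n0→n2: 21 + 5 + 16 = 42
n7→n0→n4→n2: 6 + 5 + 9 = 20
n7→n0→n2: 6 + 16 = 22
n7→n4→n2: 21 + 9 = 30
n7→n6→n1→n0→n4→n2: 8 + 11 + 12 + 5 + 9 = 45
Shortest: 20.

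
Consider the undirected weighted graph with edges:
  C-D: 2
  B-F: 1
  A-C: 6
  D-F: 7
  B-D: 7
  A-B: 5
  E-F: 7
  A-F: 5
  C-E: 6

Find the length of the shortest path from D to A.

8

Checking several routes:
D - F - B - A: 7 + 1 + 5 = 13
D - B - A: 7 + 5 = 12
D - B - F - A: 7 + 1 + 5 = 13
D - F - A: 7 + 5 = 12
D - C - A: 2 + 6 = 8
The minimum is 8.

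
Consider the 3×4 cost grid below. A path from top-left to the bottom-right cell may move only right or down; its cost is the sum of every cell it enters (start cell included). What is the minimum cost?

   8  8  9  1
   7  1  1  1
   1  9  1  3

Path (0,0) -> (1,0) -> (1,1) -> (1,2) -> (1,3) -> (2,3): 8 + 7 + 1 + 1 + 1 + 3 = 21.

21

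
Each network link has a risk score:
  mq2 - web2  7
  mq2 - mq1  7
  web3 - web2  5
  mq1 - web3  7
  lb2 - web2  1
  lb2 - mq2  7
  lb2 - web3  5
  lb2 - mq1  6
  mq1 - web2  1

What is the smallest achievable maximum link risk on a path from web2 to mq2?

Checking several routes:
web2 → mq1 → web3 → lb2 → mq2: max(1, 7, 5, 7) = 7
web2 → web3 → lb2 → mq2: max(5, 5, 7) = 7
web2 → web3 → mq1 → lb2 → mq2: max(5, 7, 6, 7) = 7
web2 → mq1 → lb2 → mq2: max(1, 6, 7) = 7
web2 → web3 → mq1 → mq2: max(5, 7, 7) = 7
web2 → mq1 → mq2: max(1, 7) = 7
Smallest bottleneck: 7.

7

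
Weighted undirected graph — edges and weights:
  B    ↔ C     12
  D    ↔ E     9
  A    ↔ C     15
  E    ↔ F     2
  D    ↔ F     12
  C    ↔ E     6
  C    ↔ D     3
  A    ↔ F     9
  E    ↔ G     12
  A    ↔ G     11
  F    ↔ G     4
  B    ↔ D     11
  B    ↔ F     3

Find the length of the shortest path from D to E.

9

Some routes from D to E:
D→C→E: 3 + 6 = 9
D→E: 9
D→F→E: 12 + 2 = 14
The minimum is 9.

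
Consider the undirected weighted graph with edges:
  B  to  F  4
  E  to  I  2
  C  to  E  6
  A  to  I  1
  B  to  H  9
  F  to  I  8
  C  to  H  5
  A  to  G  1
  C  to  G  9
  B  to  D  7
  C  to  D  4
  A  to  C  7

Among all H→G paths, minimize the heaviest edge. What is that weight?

6

Some routes from H to G:
H - C - D - B - F - I - A - G: max(5, 4, 7, 4, 8, 1, 1) = 8
H - C - E - I - A - G: max(5, 6, 2, 1, 1) = 6
H - C - A - G: max(5, 7, 1) = 7
Best route has worst link 6.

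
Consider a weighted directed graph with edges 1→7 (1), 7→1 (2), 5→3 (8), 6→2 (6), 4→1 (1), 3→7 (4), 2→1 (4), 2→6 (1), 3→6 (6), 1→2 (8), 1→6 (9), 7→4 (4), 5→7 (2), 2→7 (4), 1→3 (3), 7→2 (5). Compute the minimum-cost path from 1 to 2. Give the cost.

Paths from 1 to 2:
1 - 6 - 2: 9 + 6 = 15
1 - 2: 8
1 - 3 - 6 - 2: 3 + 6 + 6 = 15
1 - 3 - 7 - 2: 3 + 4 + 5 = 12
1 - 7 - 2: 1 + 5 = 6
Best route has total 6.

6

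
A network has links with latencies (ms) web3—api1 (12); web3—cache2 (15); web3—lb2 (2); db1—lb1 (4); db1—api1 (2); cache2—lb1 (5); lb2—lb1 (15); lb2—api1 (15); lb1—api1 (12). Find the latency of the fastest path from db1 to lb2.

16

Comparing a few candidate routes:
db1-api1-web3-lb2: 2 + 12 + 2 = 16
db1-api1-lb2: 2 + 15 = 17
db1-lb1-lb2: 4 + 15 = 19
Best route has total 16 ms.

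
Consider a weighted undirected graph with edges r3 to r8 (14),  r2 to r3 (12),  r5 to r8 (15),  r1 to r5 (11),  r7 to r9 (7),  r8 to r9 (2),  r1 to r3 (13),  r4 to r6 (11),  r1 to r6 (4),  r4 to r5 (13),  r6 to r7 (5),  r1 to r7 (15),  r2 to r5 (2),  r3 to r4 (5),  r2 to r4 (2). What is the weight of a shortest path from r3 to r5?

9

Checking several routes:
r3 → r4 → r5: 5 + 13 = 18
r3 → r4 → r2 → r5: 5 + 2 + 2 = 9
r3 → r2 → r5: 12 + 2 = 14
Shortest: 9.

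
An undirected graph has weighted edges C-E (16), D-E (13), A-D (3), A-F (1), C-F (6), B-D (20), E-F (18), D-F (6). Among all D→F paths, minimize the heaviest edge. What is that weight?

Paths from D to F:
D -> E -> F: max(13, 18) = 18
D -> E -> C -> F: max(13, 16, 6) = 16
D -> F: max(6) = 6
D -> A -> F: max(3, 1) = 3
The minimum achievable maximum is 3.

3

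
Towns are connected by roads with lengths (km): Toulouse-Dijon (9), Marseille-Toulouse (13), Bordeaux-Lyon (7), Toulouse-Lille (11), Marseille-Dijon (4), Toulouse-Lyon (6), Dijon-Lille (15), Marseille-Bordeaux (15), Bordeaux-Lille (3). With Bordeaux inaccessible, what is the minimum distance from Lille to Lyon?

17

Candidate routes:
Lille -> Dijon -> Toulouse -> Lyon: 15 + 9 + 6 = 30
Lille -> Dijon -> Marseille -> Toulouse -> Lyon: 15 + 4 + 13 + 6 = 38
Lille -> Toulouse -> Lyon: 11 + 6 = 17
Shortest: 17 km.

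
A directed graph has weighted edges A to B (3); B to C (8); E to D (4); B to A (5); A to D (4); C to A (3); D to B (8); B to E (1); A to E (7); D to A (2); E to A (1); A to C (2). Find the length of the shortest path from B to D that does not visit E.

Candidate routes:
B → C → A → D: 8 + 3 + 4 = 15
B → A → D: 5 + 4 = 9
Best route has total 9.

9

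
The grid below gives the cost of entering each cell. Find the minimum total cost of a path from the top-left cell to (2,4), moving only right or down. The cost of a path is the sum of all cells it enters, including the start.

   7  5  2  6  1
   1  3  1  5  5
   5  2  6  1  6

One optimal route is r0c0 -> r1c0 -> r1c1 -> r1c2 -> r1c3 -> r2c3 -> r2c4.
Its cost is 7 + 1 + 3 + 1 + 5 + 1 + 6 = 24.
(Top row then right column would cost 32.)

24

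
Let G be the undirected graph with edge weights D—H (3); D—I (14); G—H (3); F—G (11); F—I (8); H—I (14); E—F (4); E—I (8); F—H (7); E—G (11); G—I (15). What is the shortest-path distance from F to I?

Checking several routes:
F -> H -> D -> I: 7 + 3 + 14 = 24
F -> H -> I: 7 + 14 = 21
F -> E -> I: 4 + 8 = 12
F -> G -> I: 11 + 15 = 26
F -> I: 8
F -> H -> G -> I: 7 + 3 + 15 = 25
Shortest: 8.

8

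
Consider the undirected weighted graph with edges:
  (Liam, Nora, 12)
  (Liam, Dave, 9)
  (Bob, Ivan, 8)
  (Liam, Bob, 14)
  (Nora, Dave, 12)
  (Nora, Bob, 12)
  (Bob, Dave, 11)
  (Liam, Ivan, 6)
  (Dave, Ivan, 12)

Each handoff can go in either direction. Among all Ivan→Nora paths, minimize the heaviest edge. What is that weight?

Checking several routes:
Ivan -> Bob -> Nora: max(8, 12) = 12
Ivan -> Liam -> Dave -> Bob -> Nora: max(6, 9, 11, 12) = 12
Ivan -> Liam -> Dave -> Nora: max(6, 9, 12) = 12
Ivan -> Liam -> Nora: max(6, 12) = 12
The minimum achievable maximum is 12.

12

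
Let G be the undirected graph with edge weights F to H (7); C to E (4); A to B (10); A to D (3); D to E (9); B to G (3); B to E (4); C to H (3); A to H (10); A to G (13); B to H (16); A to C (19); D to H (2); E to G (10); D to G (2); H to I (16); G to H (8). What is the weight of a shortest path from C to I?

A few of the C→I routes:
C -> E -> G -> D -> H -> I: 4 + 10 + 2 + 2 + 16 = 34
C -> E -> D -> H -> I: 4 + 9 + 2 + 16 = 31
C -> H -> I: 3 + 16 = 19
C -> E -> B -> G -> D -> H -> I: 4 + 4 + 3 + 2 + 2 + 16 = 31
Shortest: 19.

19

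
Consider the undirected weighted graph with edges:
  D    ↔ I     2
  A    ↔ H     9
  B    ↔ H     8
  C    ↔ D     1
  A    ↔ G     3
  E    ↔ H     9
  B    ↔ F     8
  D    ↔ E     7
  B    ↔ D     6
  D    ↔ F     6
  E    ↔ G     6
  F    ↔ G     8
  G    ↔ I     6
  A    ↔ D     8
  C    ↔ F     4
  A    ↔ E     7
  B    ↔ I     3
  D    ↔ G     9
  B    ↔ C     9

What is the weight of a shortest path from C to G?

A few of the C→G routes:
C→D→I→G: 1 + 2 + 6 = 9
C→D→A→G: 1 + 8 + 3 = 12
C→D→E→G: 1 + 7 + 6 = 14
C→F→G: 4 + 8 = 12
C→D→G: 1 + 9 = 10
Best route has total 9.

9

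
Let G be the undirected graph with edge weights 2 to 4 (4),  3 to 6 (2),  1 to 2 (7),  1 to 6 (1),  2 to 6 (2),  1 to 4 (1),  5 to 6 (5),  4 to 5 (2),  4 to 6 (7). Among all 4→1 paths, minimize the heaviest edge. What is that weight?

1

Comparing a few candidate routes:
4→2→6→1: max(4, 2, 1) = 4
4→1: max(1) = 1
4→5→6→1: max(2, 5, 1) = 5
4→2→1: max(4, 7) = 7
4→5→6→2→1: max(2, 5, 2, 7) = 7
Best route has worst link 1.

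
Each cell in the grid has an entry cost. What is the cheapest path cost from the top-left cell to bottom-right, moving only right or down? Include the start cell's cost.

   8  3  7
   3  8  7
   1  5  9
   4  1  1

One optimal route is r0c0→r1c0→r2c0→r3c0→r3c1→r3c2.
Its cost is 8 + 3 + 1 + 4 + 1 + 1 = 18.
For comparison, the top-then-right route costs 35.

18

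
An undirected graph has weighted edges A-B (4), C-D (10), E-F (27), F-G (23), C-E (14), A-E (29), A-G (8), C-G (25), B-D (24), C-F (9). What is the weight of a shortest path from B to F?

Comparing a few candidate routes:
B-A-G-C-F: 4 + 8 + 25 + 9 = 46
B-A-G-F: 4 + 8 + 23 = 35
B-D-C-F: 24 + 10 + 9 = 43
B-A-E-C-F: 4 + 29 + 14 + 9 = 56
The minimum is 35.

35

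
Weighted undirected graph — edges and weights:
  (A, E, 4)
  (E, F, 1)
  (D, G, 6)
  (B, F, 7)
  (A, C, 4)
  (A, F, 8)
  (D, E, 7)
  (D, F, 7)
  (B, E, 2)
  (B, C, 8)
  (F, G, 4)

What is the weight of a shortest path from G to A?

9

Some routes from G to A:
G -> F -> A: 4 + 8 = 12
G -> F -> E -> A: 4 + 1 + 4 = 9
G -> F -> B -> E -> A: 4 + 7 + 2 + 4 = 17
Shortest: 9.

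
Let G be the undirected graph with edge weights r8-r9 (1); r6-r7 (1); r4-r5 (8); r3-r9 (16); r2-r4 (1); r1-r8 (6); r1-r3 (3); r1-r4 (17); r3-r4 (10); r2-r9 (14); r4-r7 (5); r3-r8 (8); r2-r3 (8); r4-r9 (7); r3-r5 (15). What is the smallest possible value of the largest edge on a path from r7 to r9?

Comparing a few candidate routes:
r7 -> r4 -> r9: max(5, 7) = 7
r7 -> r4 -> r2 -> r3 -> r8 -> r9: max(5, 1, 8, 8, 1) = 8
r7 -> r4 -> r3 -> r8 -> r9: max(5, 10, 8, 1) = 10
r7 -> r4 -> r2 -> r3 -> r1 -> r8 -> r9: max(5, 1, 8, 3, 6, 1) = 8
Smallest bottleneck: 7.

7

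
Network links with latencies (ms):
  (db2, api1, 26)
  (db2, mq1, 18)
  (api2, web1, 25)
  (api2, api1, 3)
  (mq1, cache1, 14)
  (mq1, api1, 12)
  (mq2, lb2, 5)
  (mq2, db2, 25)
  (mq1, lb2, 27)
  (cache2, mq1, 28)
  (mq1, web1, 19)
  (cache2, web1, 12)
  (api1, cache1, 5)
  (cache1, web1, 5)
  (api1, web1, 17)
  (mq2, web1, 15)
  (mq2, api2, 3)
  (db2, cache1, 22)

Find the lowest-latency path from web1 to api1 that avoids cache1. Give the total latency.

17

Comparing a few candidate routes:
web1 → api1: 17
web1 → cache2 → mq1 → api1: 12 + 28 + 12 = 52
web1 → mq1 → lb2 → mq2 → api2 → api1: 19 + 27 + 5 + 3 + 3 = 57
web1 → mq2 → api2 → api1: 15 + 3 + 3 = 21
web1 → mq1 → api1: 19 + 12 = 31
web1 → api2 → api1: 25 + 3 = 28
Shortest: 17 ms.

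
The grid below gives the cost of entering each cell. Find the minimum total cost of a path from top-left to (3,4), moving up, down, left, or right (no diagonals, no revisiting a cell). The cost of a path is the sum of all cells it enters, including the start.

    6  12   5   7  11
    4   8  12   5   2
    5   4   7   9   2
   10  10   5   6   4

Take [0,0] [1,0] [2,0] [2,1] [2,2] [2,3] [2,4] [3,4] for a total of 6 + 4 + 5 + 4 + 7 + 9 + 2 + 4 = 41.

41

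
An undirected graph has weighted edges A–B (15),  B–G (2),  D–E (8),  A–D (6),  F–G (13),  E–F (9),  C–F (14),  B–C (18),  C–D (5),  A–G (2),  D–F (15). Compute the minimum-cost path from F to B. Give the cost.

15

A few of the F→B routes:
F -> G -> B: 13 + 2 = 15
F -> E -> D -> A -> G -> B: 9 + 8 + 6 + 2 + 2 = 27
F -> C -> B: 14 + 18 = 32
F -> G -> A -> B: 13 + 2 + 15 = 30
F -> C -> D -> A -> G -> B: 14 + 5 + 6 + 2 + 2 = 29
F -> D -> A -> G -> B: 15 + 6 + 2 + 2 = 25
The minimum is 15.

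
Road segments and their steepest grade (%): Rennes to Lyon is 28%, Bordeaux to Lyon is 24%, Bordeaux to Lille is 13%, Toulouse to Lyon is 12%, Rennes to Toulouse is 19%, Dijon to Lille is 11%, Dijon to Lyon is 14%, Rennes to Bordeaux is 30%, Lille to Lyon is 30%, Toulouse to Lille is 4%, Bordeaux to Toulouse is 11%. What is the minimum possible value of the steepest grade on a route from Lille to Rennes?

Comparing a few candidate routes:
Lille→Dijon→Lyon→Bordeaux→Toulouse→Rennes: max(11, 14, 24, 11, 19) = 24
Lille→Dijon→Lyon→Toulouse→Rennes: max(11, 14, 12, 19) = 19
Lille→Bordeaux→Lyon→Toulouse→Rennes: max(13, 24, 12, 19) = 24
Lille→Toulouse→Rennes: max(4, 19) = 19
Lille→Bordeaux→Toulouse→Rennes: max(13, 11, 19) = 19
Smallest bottleneck: 19%.

19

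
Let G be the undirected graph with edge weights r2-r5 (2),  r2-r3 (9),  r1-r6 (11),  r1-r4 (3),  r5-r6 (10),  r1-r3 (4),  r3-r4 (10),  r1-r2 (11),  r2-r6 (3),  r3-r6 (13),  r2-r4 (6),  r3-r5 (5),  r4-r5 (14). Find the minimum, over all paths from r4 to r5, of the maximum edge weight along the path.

5

Comparing a few candidate routes:
r4 -> r1 -> r3 -> r2 -> r5: max(3, 4, 9, 2) = 9
r4 -> r2 -> r5: max(6, 2) = 6
r4 -> r2 -> r3 -> r5: max(6, 9, 5) = 9
r4 -> r2 -> r6 -> r5: max(6, 3, 10) = 10
r4 -> r1 -> r3 -> r5: max(3, 4, 5) = 5
The minimum achievable maximum is 5.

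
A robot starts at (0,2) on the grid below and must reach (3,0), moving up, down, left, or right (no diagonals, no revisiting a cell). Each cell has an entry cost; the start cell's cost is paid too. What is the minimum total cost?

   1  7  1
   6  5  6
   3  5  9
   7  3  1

Path r0c2 → r0c1 → r0c0 → r1c0 → r2c0 → r3c0: 1 + 7 + 1 + 6 + 3 + 7 = 25.

25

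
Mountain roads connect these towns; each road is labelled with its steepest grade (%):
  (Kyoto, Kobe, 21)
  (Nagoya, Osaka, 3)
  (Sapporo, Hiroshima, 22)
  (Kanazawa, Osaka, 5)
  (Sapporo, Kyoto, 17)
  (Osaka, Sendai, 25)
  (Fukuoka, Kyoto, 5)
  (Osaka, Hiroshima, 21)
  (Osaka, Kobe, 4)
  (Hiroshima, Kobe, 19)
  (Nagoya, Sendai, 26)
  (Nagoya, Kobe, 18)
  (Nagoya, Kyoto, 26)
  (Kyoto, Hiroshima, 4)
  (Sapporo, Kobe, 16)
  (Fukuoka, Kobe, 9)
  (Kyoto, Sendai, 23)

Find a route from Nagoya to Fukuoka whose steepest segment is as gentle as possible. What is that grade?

9

A few of the Nagoya→Fukuoka routes:
Nagoya -> Kobe -> Fukuoka: max(18, 9) = 18
Nagoya -> Osaka -> Kobe -> Sapporo -> Kyoto -> Fukuoka: max(3, 4, 16, 17, 5) = 17
Nagoya -> Osaka -> Kobe -> Fukuoka: max(3, 4, 9) = 9
Nagoya -> Kobe -> Sapporo -> Kyoto -> Fukuoka: max(18, 16, 17, 5) = 18
The minimum achievable maximum is 9%.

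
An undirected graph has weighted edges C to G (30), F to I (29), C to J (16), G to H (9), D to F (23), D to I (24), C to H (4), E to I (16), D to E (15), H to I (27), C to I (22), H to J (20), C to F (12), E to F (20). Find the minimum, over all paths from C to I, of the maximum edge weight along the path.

Comparing a few candidate routes:
C -> F -> D -> E -> I: max(12, 23, 15, 16) = 23
C -> F -> E -> I: max(12, 20, 16) = 20
C -> F -> E -> D -> I: max(12, 20, 15, 24) = 24
C -> I: max(22) = 22
Best route has worst link 20.

20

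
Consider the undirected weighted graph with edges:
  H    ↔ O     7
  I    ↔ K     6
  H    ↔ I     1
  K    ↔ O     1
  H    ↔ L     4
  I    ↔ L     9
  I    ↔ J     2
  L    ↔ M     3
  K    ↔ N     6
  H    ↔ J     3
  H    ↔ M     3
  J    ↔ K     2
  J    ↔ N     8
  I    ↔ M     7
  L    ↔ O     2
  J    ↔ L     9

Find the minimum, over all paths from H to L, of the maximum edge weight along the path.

2

Comparing a few candidate routes:
H-I-J-K-O-L: max(1, 2, 2, 1, 2) = 2
H-M-L: max(3, 3) = 3
H-L: max(4) = 4
H-J-K-O-L: max(3, 2, 1, 2) = 3
Smallest bottleneck: 2.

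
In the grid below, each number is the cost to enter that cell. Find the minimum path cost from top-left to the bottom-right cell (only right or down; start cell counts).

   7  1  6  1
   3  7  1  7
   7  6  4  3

22

Path [0,0] → [0,1] → [0,2] → [1,2] → [2,2] → [2,3]: 7 + 1 + 6 + 1 + 4 + 3 = 22.
(Top row then right column would cost 25.)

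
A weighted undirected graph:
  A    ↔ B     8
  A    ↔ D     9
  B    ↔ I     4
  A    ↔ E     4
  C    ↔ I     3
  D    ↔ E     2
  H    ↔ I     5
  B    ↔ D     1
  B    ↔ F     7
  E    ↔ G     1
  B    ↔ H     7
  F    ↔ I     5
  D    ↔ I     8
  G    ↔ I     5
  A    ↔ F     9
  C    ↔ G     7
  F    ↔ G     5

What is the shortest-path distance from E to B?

3

A few of the E→B routes:
E-G-I-B: 1 + 5 + 4 = 10
E-D-B: 2 + 1 = 3
E-A-B: 4 + 8 = 12
Shortest: 3.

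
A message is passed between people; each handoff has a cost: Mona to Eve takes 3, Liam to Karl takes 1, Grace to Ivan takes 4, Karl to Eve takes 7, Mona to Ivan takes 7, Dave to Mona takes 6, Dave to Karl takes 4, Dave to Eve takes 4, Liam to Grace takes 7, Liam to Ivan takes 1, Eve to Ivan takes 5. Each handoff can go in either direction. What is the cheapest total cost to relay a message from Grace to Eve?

9

Comparing a few candidate routes:
Grace-Ivan-Liam-Karl-Eve: 4 + 1 + 1 + 7 = 13
Grace-Ivan-Liam-Karl-Dave-Eve: 4 + 1 + 1 + 4 + 4 = 14
Grace-Ivan-Mona-Eve: 4 + 7 + 3 = 14
Grace-Liam-Ivan-Eve: 7 + 1 + 5 = 13
Grace-Liam-Karl-Eve: 7 + 1 + 7 = 15
Grace-Ivan-Eve: 4 + 5 = 9
The minimum is 9.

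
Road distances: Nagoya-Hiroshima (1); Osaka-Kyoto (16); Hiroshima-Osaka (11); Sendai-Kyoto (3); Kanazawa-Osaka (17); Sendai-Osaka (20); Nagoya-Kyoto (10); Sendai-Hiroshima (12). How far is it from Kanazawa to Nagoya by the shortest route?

Comparing a few candidate routes:
Kanazawa-Osaka-Kyoto-Nagoya: 17 + 16 + 10 = 43
Kanazawa-Osaka-Kyoto-Sendai-Hiroshima-Nagoya: 17 + 16 + 3 + 12 + 1 = 49
Kanazawa-Osaka-Hiroshima-Nagoya: 17 + 11 + 1 = 29
The minimum is 29.

29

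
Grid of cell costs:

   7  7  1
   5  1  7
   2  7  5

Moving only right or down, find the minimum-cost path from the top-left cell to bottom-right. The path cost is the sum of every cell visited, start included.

Best path: [0,0] [1,0] [1,1] [1,2] [2,2]
Cost: 7 + 5 + 1 + 7 + 5 = 25

25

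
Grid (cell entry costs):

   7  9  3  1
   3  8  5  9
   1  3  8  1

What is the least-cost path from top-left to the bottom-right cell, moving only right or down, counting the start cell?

23

One optimal route is [0,0] → [1,0] → [2,0] → [2,1] → [2,2] → [2,3].
Its cost is 7 + 3 + 1 + 3 + 8 + 1 = 23.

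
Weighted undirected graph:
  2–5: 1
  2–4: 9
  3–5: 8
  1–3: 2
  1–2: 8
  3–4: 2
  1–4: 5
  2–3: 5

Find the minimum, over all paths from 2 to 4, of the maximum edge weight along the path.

5

Some routes from 2 to 4:
2-3-4: max(5, 2) = 5
2-1-3-4: max(8, 2, 2) = 8
2-5-3-1-4: max(1, 8, 2, 5) = 8
2-3-1-4: max(5, 2, 5) = 5
2-5-3-4: max(1, 8, 2) = 8
2-1-4: max(8, 5) = 8
Best route has worst link 5.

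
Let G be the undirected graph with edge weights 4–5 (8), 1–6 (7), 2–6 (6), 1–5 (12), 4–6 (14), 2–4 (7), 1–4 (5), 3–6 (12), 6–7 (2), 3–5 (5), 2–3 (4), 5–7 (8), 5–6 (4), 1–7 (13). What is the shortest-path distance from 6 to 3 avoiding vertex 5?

Checking several routes:
6 -> 4 -> 2 -> 3: 14 + 7 + 4 = 25
6 -> 2 -> 3: 6 + 4 = 10
6 -> 3: 12
6 -> 1 -> 4 -> 2 -> 3: 7 + 5 + 7 + 4 = 23
Best route has total 10.

10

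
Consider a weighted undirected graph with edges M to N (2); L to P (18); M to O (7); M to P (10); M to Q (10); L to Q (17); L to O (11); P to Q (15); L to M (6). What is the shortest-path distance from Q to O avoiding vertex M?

Candidate routes:
Q - P - L - O: 15 + 18 + 11 = 44
Q - L - O: 17 + 11 = 28
Shortest: 28.

28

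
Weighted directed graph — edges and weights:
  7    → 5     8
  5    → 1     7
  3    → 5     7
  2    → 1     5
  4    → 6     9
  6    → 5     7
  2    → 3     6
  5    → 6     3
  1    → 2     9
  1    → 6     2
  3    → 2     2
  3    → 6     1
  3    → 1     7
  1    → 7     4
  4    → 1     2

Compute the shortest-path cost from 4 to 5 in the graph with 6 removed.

14

Candidate routes:
4→1→7→5: 2 + 4 + 8 = 14
4→1→2→3→5: 2 + 9 + 6 + 7 = 24
The minimum is 14.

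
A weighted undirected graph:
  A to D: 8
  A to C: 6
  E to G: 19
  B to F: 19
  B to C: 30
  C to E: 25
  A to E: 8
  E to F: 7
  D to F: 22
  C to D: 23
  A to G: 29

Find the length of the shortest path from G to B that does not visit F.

63

Checking several routes:
G-E-A-C-B: 19 + 8 + 6 + 30 = 63
G-A-C-B: 29 + 6 + 30 = 65
G-E-C-B: 19 + 25 + 30 = 74
G-E-A-D-C-B: 19 + 8 + 8 + 23 + 30 = 88
G-A-D-C-B: 29 + 8 + 23 + 30 = 90
Best route has total 63.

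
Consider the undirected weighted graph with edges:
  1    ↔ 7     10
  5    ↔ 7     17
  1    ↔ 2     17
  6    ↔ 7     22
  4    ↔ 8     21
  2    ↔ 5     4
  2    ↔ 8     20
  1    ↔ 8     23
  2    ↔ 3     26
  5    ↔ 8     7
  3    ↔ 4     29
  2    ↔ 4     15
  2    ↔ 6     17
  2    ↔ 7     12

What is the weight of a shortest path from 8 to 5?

7

Checking several routes:
8 → 5: 7
8 → 4 → 2 → 5: 21 + 15 + 4 = 40
8 → 2 → 5: 20 + 4 = 24
The minimum is 7.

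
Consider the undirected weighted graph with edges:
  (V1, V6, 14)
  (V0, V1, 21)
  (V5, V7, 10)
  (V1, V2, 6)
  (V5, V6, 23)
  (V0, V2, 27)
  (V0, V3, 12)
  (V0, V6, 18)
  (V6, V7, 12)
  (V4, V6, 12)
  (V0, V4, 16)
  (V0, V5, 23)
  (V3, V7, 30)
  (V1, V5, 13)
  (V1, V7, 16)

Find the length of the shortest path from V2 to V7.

Checking several routes:
V2 -> V1 -> V6 -> V7: 6 + 14 + 12 = 32
V2 -> V1 -> V6 -> V5 -> V7: 6 + 14 + 23 + 10 = 53
V2 -> V1 -> V5 -> V7: 6 + 13 + 10 = 29
V2 -> V1 -> V7: 6 + 16 = 22
The minimum is 22.

22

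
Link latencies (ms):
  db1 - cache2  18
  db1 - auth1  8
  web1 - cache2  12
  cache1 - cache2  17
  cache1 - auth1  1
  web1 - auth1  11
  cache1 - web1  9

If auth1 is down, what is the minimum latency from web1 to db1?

30

Routes from web1 to db1 avoiding auth1:
web1 -> cache2 -> db1: 12 + 18 = 30
web1 -> cache1 -> cache2 -> db1: 9 + 17 + 18 = 44
The minimum is 30 ms.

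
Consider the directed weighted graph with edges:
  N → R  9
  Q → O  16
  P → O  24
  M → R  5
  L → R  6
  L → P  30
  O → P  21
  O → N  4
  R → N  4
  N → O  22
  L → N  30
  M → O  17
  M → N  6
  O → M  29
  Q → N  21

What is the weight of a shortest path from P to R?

Candidate routes:
P -> O -> M -> R: 24 + 29 + 5 = 58
P -> O -> M -> N -> R: 24 + 29 + 6 + 9 = 68
P -> O -> N -> R: 24 + 4 + 9 = 37
The minimum is 37.

37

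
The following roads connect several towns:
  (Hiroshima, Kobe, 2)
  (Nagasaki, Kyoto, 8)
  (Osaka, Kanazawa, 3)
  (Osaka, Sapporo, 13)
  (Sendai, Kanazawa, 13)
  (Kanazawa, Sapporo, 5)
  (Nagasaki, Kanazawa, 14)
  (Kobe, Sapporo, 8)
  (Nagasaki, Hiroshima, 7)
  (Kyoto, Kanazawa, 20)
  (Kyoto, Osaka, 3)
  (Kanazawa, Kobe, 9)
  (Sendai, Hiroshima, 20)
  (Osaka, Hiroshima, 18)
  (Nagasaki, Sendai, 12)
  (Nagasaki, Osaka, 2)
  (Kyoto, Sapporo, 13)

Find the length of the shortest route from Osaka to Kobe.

11

Some routes from Osaka to Kobe:
Osaka→Kanazawa→Kobe: 3 + 9 = 12
Osaka→Kanazawa→Sapporo→Kobe: 3 + 5 + 8 = 16
Osaka→Kyoto→Nagasaki→Hiroshima→Kobe: 3 + 8 + 7 + 2 = 20
Osaka→Nagasaki→Hiroshima→Kobe: 2 + 7 + 2 = 11
Osaka→Hiroshima→Kobe: 18 + 2 = 20
Shortest: 11.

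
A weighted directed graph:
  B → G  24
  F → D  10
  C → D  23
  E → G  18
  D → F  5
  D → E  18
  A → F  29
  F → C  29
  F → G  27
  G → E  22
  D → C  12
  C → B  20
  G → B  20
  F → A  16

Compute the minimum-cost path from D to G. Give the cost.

Candidate routes:
D→F→C→B→G: 5 + 29 + 20 + 24 = 78
D→E→G: 18 + 18 = 36
D→F→G: 5 + 27 = 32
D→C→B→G: 12 + 20 + 24 = 56
Best route has total 32.

32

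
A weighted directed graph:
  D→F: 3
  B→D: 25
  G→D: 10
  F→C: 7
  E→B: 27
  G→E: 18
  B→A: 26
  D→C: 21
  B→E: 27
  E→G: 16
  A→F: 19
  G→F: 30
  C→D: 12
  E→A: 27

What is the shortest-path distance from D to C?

10

Paths from D to C:
D-C: 21
D-F-C: 3 + 7 = 10
The minimum is 10.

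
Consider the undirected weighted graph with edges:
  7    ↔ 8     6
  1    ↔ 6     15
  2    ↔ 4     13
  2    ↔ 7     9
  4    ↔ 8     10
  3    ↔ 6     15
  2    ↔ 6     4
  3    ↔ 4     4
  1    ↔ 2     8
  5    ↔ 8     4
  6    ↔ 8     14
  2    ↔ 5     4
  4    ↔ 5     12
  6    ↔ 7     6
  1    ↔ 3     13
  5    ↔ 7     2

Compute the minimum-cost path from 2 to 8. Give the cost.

Some routes from 2 to 8:
2 -> 5 -> 7 -> 8: 4 + 2 + 6 = 12
2 -> 7 -> 5 -> 8: 9 + 2 + 4 = 15
2 -> 7 -> 8: 9 + 6 = 15
2 -> 5 -> 8: 4 + 4 = 8
2 -> 6 -> 7 -> 8: 4 + 6 + 6 = 16
Shortest: 8.

8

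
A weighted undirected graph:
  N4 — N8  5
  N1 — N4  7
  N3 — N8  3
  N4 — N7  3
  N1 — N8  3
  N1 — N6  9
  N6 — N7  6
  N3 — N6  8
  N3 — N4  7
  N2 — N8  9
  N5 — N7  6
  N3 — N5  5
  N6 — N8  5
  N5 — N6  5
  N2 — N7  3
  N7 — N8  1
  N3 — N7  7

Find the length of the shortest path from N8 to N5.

7

Some routes from N8 to N5:
N8 → N3 → N5: 3 + 5 = 8
N8 → N7 → N5: 1 + 6 = 7
N8 → N7 → N3 → N5: 1 + 7 + 5 = 13
N8 → N7 → N6 → N5: 1 + 6 + 5 = 12
N8 → N6 → N5: 5 + 5 = 10
N8 → N4 → N7 → N5: 5 + 3 + 6 = 14
Best route has total 7.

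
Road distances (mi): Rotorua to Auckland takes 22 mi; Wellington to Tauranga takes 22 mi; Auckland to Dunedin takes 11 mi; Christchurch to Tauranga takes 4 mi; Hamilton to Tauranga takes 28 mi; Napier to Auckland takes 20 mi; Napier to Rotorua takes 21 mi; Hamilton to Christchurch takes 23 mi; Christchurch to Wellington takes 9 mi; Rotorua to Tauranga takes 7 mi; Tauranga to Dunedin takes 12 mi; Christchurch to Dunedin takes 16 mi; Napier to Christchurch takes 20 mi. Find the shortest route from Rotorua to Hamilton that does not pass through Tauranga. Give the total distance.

Checking several routes:
Rotorua-Napier-Christchurch-Hamilton: 21 + 20 + 23 = 64
Rotorua-Auckland-Napier-Christchurch-Hamilton: 22 + 20 + 20 + 23 = 85
Rotorua-Auckland-Dunedin-Christchurch-Hamilton: 22 + 11 + 16 + 23 = 72
Best route has total 64 mi.

64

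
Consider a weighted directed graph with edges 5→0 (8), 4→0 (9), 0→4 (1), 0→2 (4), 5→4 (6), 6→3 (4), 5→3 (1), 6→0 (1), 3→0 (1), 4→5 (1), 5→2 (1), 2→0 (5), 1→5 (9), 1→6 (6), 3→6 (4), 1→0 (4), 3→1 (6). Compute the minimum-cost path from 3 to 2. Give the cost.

4

A few of the 3→2 routes:
3-1-0-4-5-2: 6 + 4 + 1 + 1 + 1 = 13
3-0-2: 1 + 4 = 5
3-6-0-2: 4 + 1 + 4 = 9
3-0-4-5-2: 1 + 1 + 1 + 1 = 4
3-6-0-4-5-2: 4 + 1 + 1 + 1 + 1 = 8
The minimum is 4.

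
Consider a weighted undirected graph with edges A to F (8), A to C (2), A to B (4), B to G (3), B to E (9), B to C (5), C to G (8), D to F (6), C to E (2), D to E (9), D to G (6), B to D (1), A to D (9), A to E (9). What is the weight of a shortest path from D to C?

6

Comparing a few candidate routes:
D -> B -> G -> C: 1 + 3 + 8 = 12
D -> B -> A -> C: 1 + 4 + 2 = 7
D -> A -> C: 9 + 2 = 11
D -> B -> C: 1 + 5 = 6
D -> E -> C: 9 + 2 = 11
The minimum is 6.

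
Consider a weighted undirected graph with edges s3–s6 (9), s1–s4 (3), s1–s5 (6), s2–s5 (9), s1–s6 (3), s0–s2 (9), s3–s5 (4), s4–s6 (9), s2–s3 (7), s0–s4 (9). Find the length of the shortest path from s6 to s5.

9

Some routes from s6 to s5:
s6→s4→s1→s5: 9 + 3 + 6 = 18
s6→s3→s5: 9 + 4 = 13
s6→s1→s5: 3 + 6 = 9
s6→s1→s4→s0→s2→s5: 3 + 3 + 9 + 9 + 9 = 33
s6→s1→s4→s0→s2→s3→s5: 3 + 3 + 9 + 9 + 7 + 4 = 35
s6→s3→s2→s5: 9 + 7 + 9 = 25
Shortest: 9.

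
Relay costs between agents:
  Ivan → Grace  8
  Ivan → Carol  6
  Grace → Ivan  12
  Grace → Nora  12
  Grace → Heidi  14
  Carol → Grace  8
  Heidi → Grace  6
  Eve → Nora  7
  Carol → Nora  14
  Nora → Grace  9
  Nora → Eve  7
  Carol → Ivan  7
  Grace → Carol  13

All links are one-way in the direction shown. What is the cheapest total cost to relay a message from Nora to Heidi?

23

Candidate routes:
Nora-Grace-Heidi: 9 + 14 = 23
Shortest: 23.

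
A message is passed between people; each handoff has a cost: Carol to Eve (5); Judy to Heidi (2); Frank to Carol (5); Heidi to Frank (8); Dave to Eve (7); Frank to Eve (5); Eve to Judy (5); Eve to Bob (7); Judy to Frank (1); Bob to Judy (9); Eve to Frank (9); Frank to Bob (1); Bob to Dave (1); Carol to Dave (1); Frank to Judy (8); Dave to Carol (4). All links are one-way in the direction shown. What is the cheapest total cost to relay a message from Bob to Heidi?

11

A few of the Bob→Heidi routes:
Bob-Dave-Carol-Eve-Judy-Heidi: 1 + 4 + 5 + 5 + 2 = 17
Bob-Dave-Eve-Judy-Heidi: 1 + 7 + 5 + 2 = 15
Bob-Judy-Heidi: 9 + 2 = 11
The minimum is 11.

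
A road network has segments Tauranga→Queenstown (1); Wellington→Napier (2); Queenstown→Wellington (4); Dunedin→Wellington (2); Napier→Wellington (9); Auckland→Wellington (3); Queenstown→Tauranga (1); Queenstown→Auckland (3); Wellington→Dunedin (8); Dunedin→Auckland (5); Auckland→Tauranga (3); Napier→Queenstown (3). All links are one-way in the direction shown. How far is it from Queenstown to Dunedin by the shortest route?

12

Candidate routes:
Queenstown → Wellington → Dunedin: 4 + 8 = 12
Queenstown → Auckland → Wellington → Dunedin: 3 + 3 + 8 = 14
The minimum is 12 mi.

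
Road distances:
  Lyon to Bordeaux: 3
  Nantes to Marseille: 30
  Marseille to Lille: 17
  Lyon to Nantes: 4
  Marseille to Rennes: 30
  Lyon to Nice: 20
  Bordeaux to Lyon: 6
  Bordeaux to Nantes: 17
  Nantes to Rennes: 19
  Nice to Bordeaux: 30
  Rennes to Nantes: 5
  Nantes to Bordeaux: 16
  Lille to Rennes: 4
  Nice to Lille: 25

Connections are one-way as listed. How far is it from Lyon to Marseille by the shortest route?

Paths from Lyon to Marseille:
Lyon -> Nice -> Bordeaux -> Nantes -> Marseille: 20 + 30 + 17 + 30 = 97
Lyon -> Nice -> Lille -> Rennes -> Nantes -> Marseille: 20 + 25 + 4 + 5 + 30 = 84
Lyon -> Nantes -> Marseille: 4 + 30 = 34
Lyon -> Bordeaux -> Nantes -> Marseille: 3 + 17 + 30 = 50
The minimum is 34.

34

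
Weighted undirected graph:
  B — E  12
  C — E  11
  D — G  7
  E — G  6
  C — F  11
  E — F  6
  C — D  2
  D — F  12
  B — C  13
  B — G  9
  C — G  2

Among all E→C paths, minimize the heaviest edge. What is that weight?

6

Some routes from E to C:
E - F - C: max(6, 11) = 11
E - G - D - C: max(6, 7, 2) = 7
E - G - C: max(6, 2) = 6
E - C: max(11) = 11
The minimum achievable maximum is 6.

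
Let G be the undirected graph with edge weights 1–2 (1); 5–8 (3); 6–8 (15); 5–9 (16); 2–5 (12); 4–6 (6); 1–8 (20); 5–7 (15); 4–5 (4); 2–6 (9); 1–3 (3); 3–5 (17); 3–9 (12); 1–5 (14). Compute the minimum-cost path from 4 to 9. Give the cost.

20

Checking several routes:
4-5-1-3-9: 4 + 14 + 3 + 12 = 33
4-6-8-5-9: 6 + 15 + 3 + 16 = 40
4-5-2-1-3-9: 4 + 12 + 1 + 3 + 12 = 32
4-5-3-9: 4 + 17 + 12 = 33
4-6-2-1-3-9: 6 + 9 + 1 + 3 + 12 = 31
4-5-9: 4 + 16 = 20
Shortest: 20.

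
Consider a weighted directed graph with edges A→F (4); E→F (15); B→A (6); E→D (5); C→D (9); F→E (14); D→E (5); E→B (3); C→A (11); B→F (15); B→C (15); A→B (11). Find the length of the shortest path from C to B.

17

Candidate routes:
C - A - F - E - B: 11 + 4 + 14 + 3 = 32
C - D - E - B: 9 + 5 + 3 = 17
C - A - B: 11 + 11 = 22
The minimum is 17.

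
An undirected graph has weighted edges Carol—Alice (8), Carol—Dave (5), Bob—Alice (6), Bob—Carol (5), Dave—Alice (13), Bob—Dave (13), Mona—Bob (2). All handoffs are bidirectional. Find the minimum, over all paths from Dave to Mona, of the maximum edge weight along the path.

5

Routes from Dave to Mona:
Dave→Carol→Alice→Bob→Mona: max(5, 8, 6, 2) = 8
Dave→Carol→Bob→Mona: max(5, 5, 2) = 5
Dave→Bob→Mona: max(13, 2) = 13
Dave→Alice→Bob→Mona: max(13, 6, 2) = 13
Dave→Alice→Carol→Bob→Mona: max(13, 8, 5, 2) = 13
Smallest bottleneck: 5.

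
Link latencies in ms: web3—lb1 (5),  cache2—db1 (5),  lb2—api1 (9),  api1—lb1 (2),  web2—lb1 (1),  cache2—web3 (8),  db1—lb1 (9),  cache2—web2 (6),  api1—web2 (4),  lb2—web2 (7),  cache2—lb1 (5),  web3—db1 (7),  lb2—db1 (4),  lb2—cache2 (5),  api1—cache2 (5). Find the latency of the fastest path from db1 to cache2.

5

Comparing a few candidate routes:
db1 -> cache2: 5
db1 -> lb1 -> cache2: 9 + 5 = 14
db1 -> lb2 -> cache2: 4 + 5 = 9
Best route has total 5 ms.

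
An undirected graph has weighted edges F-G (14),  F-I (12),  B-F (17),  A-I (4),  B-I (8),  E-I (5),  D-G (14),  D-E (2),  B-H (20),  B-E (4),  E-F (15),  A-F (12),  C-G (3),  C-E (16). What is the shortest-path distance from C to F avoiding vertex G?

Some routes from C to F avoiding G:
C→E→F: 16 + 15 = 31
C→E→I→F: 16 + 5 + 12 = 33
C→E→I→A→F: 16 + 5 + 4 + 12 = 37
The minimum is 31.

31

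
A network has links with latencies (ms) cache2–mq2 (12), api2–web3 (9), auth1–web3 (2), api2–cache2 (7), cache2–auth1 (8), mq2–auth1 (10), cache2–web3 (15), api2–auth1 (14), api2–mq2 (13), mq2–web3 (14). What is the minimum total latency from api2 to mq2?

13

Comparing a few candidate routes:
api2 → mq2: 13
api2 → web3 → auth1 → mq2: 9 + 2 + 10 = 21
api2 → cache2 → mq2: 7 + 12 = 19
api2 → web3 → mq2: 9 + 14 = 23
Best route has total 13 ms.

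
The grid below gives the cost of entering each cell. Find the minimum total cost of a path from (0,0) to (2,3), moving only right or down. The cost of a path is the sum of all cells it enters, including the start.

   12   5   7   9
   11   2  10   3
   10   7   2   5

33

Take r0c0→r0c1→r1c1→r2c1→r2c2→r2c3 for a total of 12 + 5 + 2 + 7 + 2 + 5 = 33.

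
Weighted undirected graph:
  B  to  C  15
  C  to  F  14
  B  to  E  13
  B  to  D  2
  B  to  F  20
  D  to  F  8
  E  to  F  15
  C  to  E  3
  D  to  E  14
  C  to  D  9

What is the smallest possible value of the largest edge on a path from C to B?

9

Checking several routes:
C-D-E-B: max(9, 14, 13) = 14
C-E-B: max(3, 13) = 13
C-E-D-B: max(3, 14, 2) = 14
C-D-B: max(9, 2) = 9
The minimum achievable maximum is 9.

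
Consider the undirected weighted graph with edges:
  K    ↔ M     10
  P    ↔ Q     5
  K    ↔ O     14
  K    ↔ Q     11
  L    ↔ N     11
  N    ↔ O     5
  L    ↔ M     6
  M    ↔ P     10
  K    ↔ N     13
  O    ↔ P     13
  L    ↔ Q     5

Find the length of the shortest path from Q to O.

Checking several routes:
Q - L - M - P - O: 5 + 6 + 10 + 13 = 34
Q - K - O: 11 + 14 = 25
Q - K - N - O: 11 + 13 + 5 = 29
Q - L - M - K - O: 5 + 6 + 10 + 14 = 35
Q - L - N - O: 5 + 11 + 5 = 21
Q - P - O: 5 + 13 = 18
The minimum is 18.

18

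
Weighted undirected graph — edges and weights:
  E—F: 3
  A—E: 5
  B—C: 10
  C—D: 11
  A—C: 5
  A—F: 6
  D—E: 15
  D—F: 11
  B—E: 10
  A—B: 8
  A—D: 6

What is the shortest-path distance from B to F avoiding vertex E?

A few of the B→F routes:
B -> A -> D -> F: 8 + 6 + 11 = 25
B -> A -> F: 8 + 6 = 14
B -> C -> D -> F: 10 + 11 + 11 = 32
B -> C -> A -> D -> F: 10 + 5 + 6 + 11 = 32
B -> C -> A -> F: 10 + 5 + 6 = 21
The minimum is 14.

14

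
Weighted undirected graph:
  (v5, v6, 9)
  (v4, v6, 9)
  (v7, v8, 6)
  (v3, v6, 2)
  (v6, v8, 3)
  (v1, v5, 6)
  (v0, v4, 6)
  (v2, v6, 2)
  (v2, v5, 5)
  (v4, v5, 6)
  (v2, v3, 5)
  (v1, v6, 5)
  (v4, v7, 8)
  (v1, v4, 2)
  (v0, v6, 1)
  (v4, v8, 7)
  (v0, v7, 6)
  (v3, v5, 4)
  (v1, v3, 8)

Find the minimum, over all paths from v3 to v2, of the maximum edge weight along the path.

Comparing a few candidate routes:
v3 → v6 → v2: max(2, 2) = 2
v3 → v5 → v2: max(4, 5) = 5
v3 → v2: max(5) = 5
Smallest bottleneck: 2.

2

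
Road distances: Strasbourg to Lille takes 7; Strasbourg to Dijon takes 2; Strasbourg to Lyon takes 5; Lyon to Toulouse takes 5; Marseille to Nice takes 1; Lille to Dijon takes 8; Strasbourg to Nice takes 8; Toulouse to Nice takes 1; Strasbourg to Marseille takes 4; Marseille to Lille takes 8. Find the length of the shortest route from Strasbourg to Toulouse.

Some routes from Strasbourg to Toulouse:
Strasbourg-Marseille-Nice-Toulouse: 4 + 1 + 1 = 6
Strasbourg-Nice-Toulouse: 8 + 1 = 9
Strasbourg-Lyon-Toulouse: 5 + 5 = 10
Best route has total 6.

6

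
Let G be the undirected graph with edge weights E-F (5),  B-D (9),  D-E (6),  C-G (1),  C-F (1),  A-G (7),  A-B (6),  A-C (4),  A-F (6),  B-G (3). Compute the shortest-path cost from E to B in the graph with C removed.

Candidate routes:
E -> F -> A -> G -> B: 5 + 6 + 7 + 3 = 21
E -> F -> A -> B: 5 + 6 + 6 = 17
E -> D -> B: 6 + 9 = 15
The minimum is 15.

15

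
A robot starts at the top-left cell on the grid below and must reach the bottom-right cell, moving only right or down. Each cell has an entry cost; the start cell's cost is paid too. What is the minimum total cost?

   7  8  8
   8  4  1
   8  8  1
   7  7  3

24

Best path: (0,0) -> (0,1) -> (1,1) -> (1,2) -> (2,2) -> (3,2)
Cost: 7 + 8 + 4 + 1 + 1 + 3 = 24
For comparison, the top-then-right route costs 28.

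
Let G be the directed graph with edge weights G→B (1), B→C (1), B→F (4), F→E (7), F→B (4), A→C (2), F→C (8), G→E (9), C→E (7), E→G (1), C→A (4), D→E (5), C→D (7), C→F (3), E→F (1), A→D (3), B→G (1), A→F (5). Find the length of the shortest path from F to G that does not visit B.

8

Candidate routes:
F-C-A-D-E-G: 8 + 4 + 3 + 5 + 1 = 21
F-C-D-E-G: 8 + 7 + 5 + 1 = 21
F-E-G: 7 + 1 = 8
F-C-E-G: 8 + 7 + 1 = 16
Shortest: 8.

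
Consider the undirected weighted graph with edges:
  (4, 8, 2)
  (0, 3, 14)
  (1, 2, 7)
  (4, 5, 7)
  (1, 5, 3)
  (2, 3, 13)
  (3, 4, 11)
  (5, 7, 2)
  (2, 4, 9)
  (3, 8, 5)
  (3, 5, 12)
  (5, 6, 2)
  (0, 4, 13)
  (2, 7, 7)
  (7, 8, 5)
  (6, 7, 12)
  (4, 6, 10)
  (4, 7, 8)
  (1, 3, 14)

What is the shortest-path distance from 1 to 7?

5

Some routes from 1 to 7:
1 → 5 → 6 → 7: 3 + 2 + 12 = 17
1 → 5 → 7: 3 + 2 = 5
1 → 2 → 7: 7 + 7 = 14
Best route has total 5.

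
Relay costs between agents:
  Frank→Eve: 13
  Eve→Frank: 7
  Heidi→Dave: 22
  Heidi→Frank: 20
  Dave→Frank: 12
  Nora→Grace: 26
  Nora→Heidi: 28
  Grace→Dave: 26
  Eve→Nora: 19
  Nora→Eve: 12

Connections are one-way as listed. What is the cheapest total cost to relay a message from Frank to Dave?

82

Routes from Frank to Dave:
Frank→Eve→Nora→Heidi→Dave: 13 + 19 + 28 + 22 = 82
Frank→Eve→Nora→Grace→Dave: 13 + 19 + 26 + 26 = 84
Best route has total 82.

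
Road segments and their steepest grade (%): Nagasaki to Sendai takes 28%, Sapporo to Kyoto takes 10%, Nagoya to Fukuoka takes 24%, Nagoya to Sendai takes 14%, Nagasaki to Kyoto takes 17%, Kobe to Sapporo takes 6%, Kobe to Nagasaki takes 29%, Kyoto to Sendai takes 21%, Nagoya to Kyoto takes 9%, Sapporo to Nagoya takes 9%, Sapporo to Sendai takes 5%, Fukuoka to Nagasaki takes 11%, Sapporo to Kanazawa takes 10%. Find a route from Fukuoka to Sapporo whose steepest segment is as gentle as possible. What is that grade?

A few of the Fukuoka→Sapporo routes:
Fukuoka→Nagasaki→Kyoto→Sendai→Nagoya→Sapporo: max(11, 17, 21, 14, 9) = 21
Fukuoka→Nagasaki→Kyoto→Nagoya→Sendai→Sapporo: max(11, 17, 9, 14, 5) = 17
Fukuoka→Nagasaki→Kyoto→Nagoya→Sapporo: max(11, 17, 9, 9) = 17
Fukuoka→Nagoya→Sapporo: max(24, 9) = 24
Fukuoka→Nagasaki→Kyoto→Sapporo: max(11, 17, 10) = 17
Fukuoka→Nagasaki→Kyoto→Sendai→Sapporo: max(11, 17, 21, 5) = 21
The minimum achievable maximum is 17%.

17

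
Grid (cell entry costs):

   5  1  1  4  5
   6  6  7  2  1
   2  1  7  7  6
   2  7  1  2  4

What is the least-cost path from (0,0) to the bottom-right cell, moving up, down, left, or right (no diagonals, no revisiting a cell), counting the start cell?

Cheapest: [0,0] → [0,1] → [0,2] → [0,3] → [1,3] → [1,4] → [2,4] → [3,4]
  5 + 1 + 1 + 4 + 2 + 1 + 6 + 4 = 24

24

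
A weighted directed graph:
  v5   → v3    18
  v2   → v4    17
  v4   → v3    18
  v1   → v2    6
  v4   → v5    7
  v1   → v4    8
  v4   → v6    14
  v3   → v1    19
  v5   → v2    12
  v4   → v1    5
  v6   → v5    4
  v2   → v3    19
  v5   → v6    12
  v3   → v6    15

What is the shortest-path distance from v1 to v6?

22

A few of the v1→v6 routes:
v1 - v2 - v3 - v6: 6 + 19 + 15 = 40
v1 - v4 - v3 - v6: 8 + 18 + 15 = 41
v1 - v2 - v4 - v5 - v6: 6 + 17 + 7 + 12 = 42
v1 - v2 - v4 - v6: 6 + 17 + 14 = 37
v1 - v4 - v5 - v6: 8 + 7 + 12 = 27
v1 - v4 - v6: 8 + 14 = 22
Best route has total 22.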